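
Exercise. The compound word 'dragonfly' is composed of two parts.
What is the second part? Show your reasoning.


Split 'dragonfly' into 'dragon' + 'fly'. The second part is 'fly'.

fly


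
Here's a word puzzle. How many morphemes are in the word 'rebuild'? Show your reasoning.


Decomposition: re- (prefix) + build (root) = 2 morpheme(s)

2 morphemes


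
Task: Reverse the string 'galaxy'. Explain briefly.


Reverse 'galaxy' character by character: 'yxalag'.

yxalag


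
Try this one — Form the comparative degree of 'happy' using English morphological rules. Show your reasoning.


Apply comparative formation (consonant + y: change y to i, add -er): 'happy' -> 'happier'.

happier


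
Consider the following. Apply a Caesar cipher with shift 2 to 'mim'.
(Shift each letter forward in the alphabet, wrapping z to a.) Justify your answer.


Shift each letter by 2: m -> o, i -> k, m -> o. Result: 'oko'.

oko


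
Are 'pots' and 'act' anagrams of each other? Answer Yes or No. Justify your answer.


Sorted letters of 'pots': 'opst'
Sorted letters of 'act': 'act'
They do not match.

No


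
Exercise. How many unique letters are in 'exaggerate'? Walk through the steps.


Unique letters in 'exaggerate': {a, e, g, r, t, x} = 6 distinct letters.

6


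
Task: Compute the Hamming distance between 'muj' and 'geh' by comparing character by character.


Alignment:
Position 1: 'm' vs 'g' = DIFFER
Position 2: 'u' vs 'e' = DIFFER
Position 3: 'j' vs 'h' = DIFFER
Total differences: 3

3


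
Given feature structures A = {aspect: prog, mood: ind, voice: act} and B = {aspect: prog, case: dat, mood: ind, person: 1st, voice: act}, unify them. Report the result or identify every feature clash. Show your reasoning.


Compare features:
aspect: A=prog vs B=prog -> unified: prog
case: A=_ vs B=dat -> unified: dat
mood: A=ind vs B=ind -> unified: ind
person: A=_ vs B=1st -> unified: 1st
voice: A=act vs B=act -> unified: act
No clashes found.

Unified: {aspect: prog, case: dat, mood: ind, person: 1st, voice: act}


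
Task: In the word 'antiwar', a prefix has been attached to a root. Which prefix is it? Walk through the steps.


The word 'antiwar' = 'anti' (prefix) + 'war' (root). The prefix is 'anti'.

anti


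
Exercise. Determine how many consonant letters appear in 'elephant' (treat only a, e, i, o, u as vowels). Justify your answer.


Consonants in 'elephant': l, p, h, n, t = 5 consonants.

5


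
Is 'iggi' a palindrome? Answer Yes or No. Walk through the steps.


Forward: 'iggi'
Reversed: 'iggi'
They are identical.

Yes


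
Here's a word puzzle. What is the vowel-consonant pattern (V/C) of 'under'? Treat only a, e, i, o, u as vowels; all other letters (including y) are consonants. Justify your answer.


Letter mapping: u = V, n = C, d = C, e = V, r = C.

VCCVC


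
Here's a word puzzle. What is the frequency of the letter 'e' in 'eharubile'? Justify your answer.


Letter 'e' in 'eharubile': found at position(s) 1, 9 = 2 occurrence(s).

2


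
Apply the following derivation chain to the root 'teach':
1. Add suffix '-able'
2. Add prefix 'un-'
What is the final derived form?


Step 1: Add suffix '-able' to 'teach' = 'teachable'
Step 2: Add prefix 'un-' to 'teachable' = 'unteachable'

unteachable


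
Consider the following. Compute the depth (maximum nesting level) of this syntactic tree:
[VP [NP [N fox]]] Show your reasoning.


Count bracket nesting levels:
'[' at pos 0: depth = 1
'[' at pos 4: depth = 2
'[' at pos 8: depth = 3
Maximum depth reached: 3

3


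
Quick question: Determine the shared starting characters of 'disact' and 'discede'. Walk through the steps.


Compare from the start: 3 characters match: 'dis'. Mismatch at position 4: 'a' vs 'c'.

dis


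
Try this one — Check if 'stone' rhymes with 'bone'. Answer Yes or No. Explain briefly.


Rime (stressed vowel + following sounds) of 'stone': -one = /oʊn/
Rime of 'bone': -one = /oʊn/
/oʊn/ and /oʊn/ are the same ending sound, so the words rhyme.

Yes


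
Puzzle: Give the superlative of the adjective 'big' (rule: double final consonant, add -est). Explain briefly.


Apply superlative formation (double final consonant, add -est): 'big' -> 'biggest'.

biggest


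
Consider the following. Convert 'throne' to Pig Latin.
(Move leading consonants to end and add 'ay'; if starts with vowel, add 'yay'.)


'throne': move consonant cluster 'thr' to end and add 'ay': 'onethray'.

onethray


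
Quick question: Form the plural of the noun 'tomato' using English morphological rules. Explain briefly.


Apply rule: Add -es (consonant + o). 'tomato' becomes 'tomatoes'.

tomatoes


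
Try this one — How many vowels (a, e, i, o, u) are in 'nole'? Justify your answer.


Vowels in 'nole': o, e = 2 vowels.

2


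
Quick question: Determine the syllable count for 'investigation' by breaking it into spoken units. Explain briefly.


Break 'investigation' into syllables: in-ves-ti-ga-tion -> in | ves | ti | ga | tion = 5 syllables

5 syllables


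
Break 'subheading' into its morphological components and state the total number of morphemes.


Step 1: Identify prefix: 'sub' (meaning: below)
Step 2: Identify root: 'head'
Step 3: Identify suffix(es): 'ing'
Decomposition: sub- (prefix: below) + head (root) + -ing (suffix: ongoing/result)
Total morphemes: 3

3 morphemes (sub- (prefix: below) + head (root) + -ing (suffix: ongoing/result))


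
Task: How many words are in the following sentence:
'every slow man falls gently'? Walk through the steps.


Split into words: every | slow | man | falls | gently = 5 words.

5


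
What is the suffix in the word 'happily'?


The word 'happily' = 'happy' (root) + '-ly' (suffix). The suffix is '-ly'.

ly


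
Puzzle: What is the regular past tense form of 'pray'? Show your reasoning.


Apply rule: Add -ed. 'pray' becomes 'prayed'.

prayed


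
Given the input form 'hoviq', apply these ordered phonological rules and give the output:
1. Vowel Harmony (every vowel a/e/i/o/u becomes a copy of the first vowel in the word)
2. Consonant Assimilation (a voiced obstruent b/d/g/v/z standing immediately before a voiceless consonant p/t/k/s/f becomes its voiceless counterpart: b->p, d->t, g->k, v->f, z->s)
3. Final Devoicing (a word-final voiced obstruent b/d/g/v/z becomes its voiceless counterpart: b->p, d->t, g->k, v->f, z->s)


Starting form: 'hoviq'
Rule 1: Vowel Harmony: all vowels become 'o' (matching first vowel). 'hoviq' -> 'hovoq'
Rule 2: Consonant Assimilation: no voiced obstruent (b/d/g/v/z) stands immediately before a voiceless consonant (p/t/k/s/f). No change.
Rule 3: Final Devoicing: final consonant 'q' is not one of the voiced obstruents b/d/g/v/z. No change.
Final form: 'hovoq'

hovoq


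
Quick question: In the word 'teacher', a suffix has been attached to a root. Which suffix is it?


The word 'teacher' = 'teach' (root) + '-er' (suffix). The suffix is '-er'.

er


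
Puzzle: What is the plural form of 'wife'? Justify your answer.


Apply rule: Change -fe to -ves. 'wife' becomes 'wives'.

wives


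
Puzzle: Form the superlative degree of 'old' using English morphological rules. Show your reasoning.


Apply superlative formation (add -est): 'old' -> 'oldest'.

oldest


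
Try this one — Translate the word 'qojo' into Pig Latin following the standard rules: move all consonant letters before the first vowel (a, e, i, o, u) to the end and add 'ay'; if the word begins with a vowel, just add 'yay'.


'qojo': move consonant cluster 'q' to end and add 'ay': 'ojoqay'.

ojoqay


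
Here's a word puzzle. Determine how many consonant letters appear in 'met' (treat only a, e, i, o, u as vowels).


Consonants in 'met': m, t = 2 consonants.

2


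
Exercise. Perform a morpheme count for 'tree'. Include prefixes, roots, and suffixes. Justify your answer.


Decomposition: tree (free morpheme) = 1 morpheme(s)

1 morphemes


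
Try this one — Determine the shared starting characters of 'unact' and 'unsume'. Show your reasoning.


Compare from the start: 2 characters match: 'un'. Mismatch at position 3: 'a' vs 's'.

un


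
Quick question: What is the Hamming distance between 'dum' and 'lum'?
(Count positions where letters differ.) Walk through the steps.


Alignment:
Position 1: 'd' vs 'l' = DIFFER
Position 2: 'u' vs 'u' = match
Position 3: 'm' vs 'm' = match
Total differences: 1

1


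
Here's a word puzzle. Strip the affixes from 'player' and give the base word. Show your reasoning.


Remove suffix '-er' from 'player' to get root 'play'.

play


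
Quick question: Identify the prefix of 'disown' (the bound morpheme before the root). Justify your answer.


The word 'disown' = 'dis' (prefix) + 'own' (root). The prefix is 'dis'.

dis


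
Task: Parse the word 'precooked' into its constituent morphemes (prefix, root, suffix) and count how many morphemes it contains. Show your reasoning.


Step 1: Identify prefix: 'pre' (meaning: before)
Step 2: Identify root: 'cook'
Step 3: Identify suffix(es): 'ed'
Decomposition: pre- (prefix: before) + cook (root) + -ed (suffix: past)
Total morphemes: 3

3 morphemes (pre- (prefix: before) + cook (root) + -ed (suffix: past))


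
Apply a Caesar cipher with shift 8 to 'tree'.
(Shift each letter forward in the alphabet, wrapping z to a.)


Shift each letter by 8: t -> b, r -> z, e -> m, e -> m. Result: 'bzmm'.

bzmm


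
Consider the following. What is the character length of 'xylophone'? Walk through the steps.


Spell out 'xylophone' and number each letter: x(1), y(2), l(3), o(4), p(5), h(6), o(7), n(8), e(9). Total: 9 letters.

9


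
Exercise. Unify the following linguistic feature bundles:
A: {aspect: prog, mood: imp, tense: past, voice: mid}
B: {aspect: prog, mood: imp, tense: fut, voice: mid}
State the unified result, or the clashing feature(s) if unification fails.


Compare features:
aspect: A=prog vs B=prog -> unified: prog
mood: A=imp vs B=imp -> unified: imp
tense: A=past vs B=fut -> CLASH
voice: A=mid vs B=mid -> unified: mid
Clash detected on feature 'tense' (past vs fut); unification fails.

CLASH on 'tense' (past vs fut)


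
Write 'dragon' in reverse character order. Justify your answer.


Reverse 'dragon' character by character: 'nogard'.

nogard


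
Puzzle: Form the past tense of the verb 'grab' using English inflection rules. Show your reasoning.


Apply rule: Double final consonant and add -ed. 'grab' becomes 'grabbed'.

grabbed


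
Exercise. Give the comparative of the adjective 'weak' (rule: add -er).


Apply comparative formation (add -er): 'weak' -> 'weaker'.

weaker


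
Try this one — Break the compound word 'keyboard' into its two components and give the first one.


Split 'keyboard' into 'key' + 'board'. The first part is 'key'.

key


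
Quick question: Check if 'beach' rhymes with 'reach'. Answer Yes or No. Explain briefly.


Rime (stressed vowel + following sounds) of 'beach': -each = /iːtʃ/
Rime of 'reach': -each = /iːtʃ/
/iːtʃ/ and /iːtʃ/ are the same ending sound, so the words rhyme.

Yes


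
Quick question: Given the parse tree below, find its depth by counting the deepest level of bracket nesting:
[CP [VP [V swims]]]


Count bracket nesting levels:
'[' at pos 0: depth = 1
'[' at pos 4: depth = 2
'[' at pos 8: depth = 3
Maximum depth reached: 3

3


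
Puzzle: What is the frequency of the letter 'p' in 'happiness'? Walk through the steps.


Letter 'p' in 'happiness': found at position(s) 3, 4 = 2 occurrence(s).

2


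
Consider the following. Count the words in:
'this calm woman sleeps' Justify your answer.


Split into words: this | calm | woman | sleeps = 4 words.

4


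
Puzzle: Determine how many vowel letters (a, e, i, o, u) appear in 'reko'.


Vowels in 'reko': e, o = 2 vowels.

2


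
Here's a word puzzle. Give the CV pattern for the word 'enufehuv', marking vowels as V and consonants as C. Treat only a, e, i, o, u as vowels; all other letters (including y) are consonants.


Letter mapping: e = V, n = C, u = V, f = C, e = V, h = C, u = V, v = C.

VCVCVCVC


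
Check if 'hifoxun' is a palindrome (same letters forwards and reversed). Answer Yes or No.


Forward: 'hifoxun'
Reversed: 'nuxofih'
They differ.

No


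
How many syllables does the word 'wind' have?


Break 'wind' into syllables: wind -> wind = 1 syllable

1 syllable


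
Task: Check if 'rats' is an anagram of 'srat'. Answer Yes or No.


Sorted letters of 'rats': 'arst'
Sorted letters of 'srat': 'arst'
They match.

Yes


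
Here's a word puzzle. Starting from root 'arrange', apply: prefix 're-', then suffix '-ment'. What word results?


Step 1: Add prefix 're-' to 'arrange' = 'rearrange'
Step 2: Add suffix '-ment' to 'rearrange' = 'rearrangement'

rearrangement


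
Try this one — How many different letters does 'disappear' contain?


Unique letters in 'disappear': {a, d, e, i, p, r, s} = 7 distinct letters.

7


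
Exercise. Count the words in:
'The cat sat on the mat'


Split into words: The | cat | sat | on | the | mat = 6 words.

6


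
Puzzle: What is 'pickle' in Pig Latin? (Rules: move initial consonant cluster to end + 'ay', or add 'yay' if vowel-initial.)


'pickle': move consonant cluster 'p' to end and add 'ay': 'icklepay'.

icklepay


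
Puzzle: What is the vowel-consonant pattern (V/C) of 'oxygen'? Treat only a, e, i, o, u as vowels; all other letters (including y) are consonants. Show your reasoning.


Letter mapping: o = V, x = C, y = C, g = C, e = V, n = C.

VCCCVC


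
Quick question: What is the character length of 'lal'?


Spell out 'lal' and number each letter: l(1), a(2), l(3). Total: 3 letters.

3


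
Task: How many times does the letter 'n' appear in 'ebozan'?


Letter 'n' in 'ebozan': found at position(s) 6 = 1 occurrence(s).

1


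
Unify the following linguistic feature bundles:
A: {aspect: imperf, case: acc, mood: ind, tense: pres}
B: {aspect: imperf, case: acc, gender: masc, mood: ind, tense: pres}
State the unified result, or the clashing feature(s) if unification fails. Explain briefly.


Compare features:
aspect: A=imperf vs B=imperf -> unified: imperf
case: A=acc vs B=acc -> unified: acc
gender: A=_ vs B=masc -> unified: masc
mood: A=ind vs B=ind -> unified: ind
tense: A=pres vs B=pres -> unified: pres
No clashes found.

Unified: {aspect: imperf, case: acc, gender: masc, mood: ind, tense: pres}


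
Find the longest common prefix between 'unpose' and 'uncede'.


Compare from the start: 2 characters match: 'un'. Mismatch at position 3: 'p' vs 'c'.

un


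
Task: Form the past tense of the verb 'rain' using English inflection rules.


Apply rule: Add -ed. 'rain' becomes 'rained'.

rained


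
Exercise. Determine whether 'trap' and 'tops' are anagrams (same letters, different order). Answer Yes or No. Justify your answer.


Sorted letters of 'trap': 'aprt'
Sorted letters of 'tops': 'opst'
They do not match.

No


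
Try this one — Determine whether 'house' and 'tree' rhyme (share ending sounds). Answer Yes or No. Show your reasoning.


Rime (stressed vowel + following sounds) of 'house': -ouse = /aʊs/
Rime of 'tree': -ee = /iː/
/aʊs/ and /iː/ are different ending sounds, so the words do not rhyme.

No


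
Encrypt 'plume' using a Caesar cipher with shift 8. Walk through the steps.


Shift each letter by 8: p -> x, l -> t, u -> c, m -> u, e -> m. Result: 'xtcum'.

xtcum


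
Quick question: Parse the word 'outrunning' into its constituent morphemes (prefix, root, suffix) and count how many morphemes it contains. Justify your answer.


Step 1: Identify prefix: 'out' (meaning: surpass)
Step 2: Identify root: 'run'
Step 3: Identify suffix(es): 'ing'
Decomposition: out- (prefix: surpass) + run (root) + -ing (suffix: ongoing action)
Total morphemes: 3

3 morphemes (out- (prefix: surpass) + run (root) + -ing (suffix: ongoing action))


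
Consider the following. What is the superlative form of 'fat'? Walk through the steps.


Apply superlative formation (double final consonant, add -est): 'fat' -> 'fattest'.

fattest


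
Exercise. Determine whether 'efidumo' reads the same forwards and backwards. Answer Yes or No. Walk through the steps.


Forward: 'efidumo'
Reversed: 'omudife'
They differ.

No


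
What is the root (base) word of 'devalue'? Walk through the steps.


Remove prefix 'de' from 'devalue' to get root 'value'.

value


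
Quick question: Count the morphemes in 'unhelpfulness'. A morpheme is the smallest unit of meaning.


Decomposition: un- (prefix) + help (root) + -ful (suffix) + -ness (suffix) = 4 morpheme(s)

4 morphemes


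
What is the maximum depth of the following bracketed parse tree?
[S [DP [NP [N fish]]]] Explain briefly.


Count bracket nesting levels:
'[' at pos 0: depth = 1
'[' at pos 3: depth = 2
'[' at pos 7: depth = 3
'[' at pos 11: depth = 4
Maximum depth reached: 4

4


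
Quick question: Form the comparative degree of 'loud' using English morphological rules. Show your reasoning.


Apply comparative formation (add -er): 'loud' -> 'louder'.

louder


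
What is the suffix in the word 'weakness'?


The word 'weakness' = 'weak' (root) + '-ness' (suffix). The suffix is '-ness'.

ness


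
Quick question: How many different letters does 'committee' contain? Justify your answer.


Unique letters in 'committee': {c, e, i, m, o, t} = 6 distinct letters.

6


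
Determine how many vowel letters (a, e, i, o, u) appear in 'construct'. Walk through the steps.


Vowels in 'construct': o, u = 2 vowels.

2


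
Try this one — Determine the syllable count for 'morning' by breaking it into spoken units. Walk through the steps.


Break 'morning' into syllables: morn-ing -> morn | ing = 2 syllables

2 syllables


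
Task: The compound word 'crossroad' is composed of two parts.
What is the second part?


Split 'crossroad' into 'cross' + 'road'. The second part is 'road'.

road


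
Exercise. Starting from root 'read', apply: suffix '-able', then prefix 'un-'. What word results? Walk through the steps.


Step 1: Add suffix '-able' to 'read' = 'readable'
Step 2: Add prefix 'un-' to 'readable' = 'unreadable'

unreadable


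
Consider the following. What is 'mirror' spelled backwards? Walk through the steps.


Reverse 'mirror' character by character: 'rorrim'.

rorrim


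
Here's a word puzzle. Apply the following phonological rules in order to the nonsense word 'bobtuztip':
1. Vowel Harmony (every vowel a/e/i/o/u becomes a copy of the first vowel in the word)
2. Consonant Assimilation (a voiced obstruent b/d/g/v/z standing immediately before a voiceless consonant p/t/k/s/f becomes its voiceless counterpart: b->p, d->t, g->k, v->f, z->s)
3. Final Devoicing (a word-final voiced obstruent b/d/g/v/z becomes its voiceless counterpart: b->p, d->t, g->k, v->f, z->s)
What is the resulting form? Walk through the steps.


Starting form: 'bobtuztip'
Rule 1: Vowel Harmony: all vowels become 'o' (matching first vowel). 'bobtuztip' -> 'bobtoztop'
Rule 2: Consonant Assimilation: voiced obstruent before voiceless consonant becomes voiceless ('bt' -> 'pt', 'zt' -> 'st'). 'bobtoztop' -> 'boptostop'
Rule 3: Final Devoicing: final consonant 'p' is not one of the voiced obstruents b/d/g/v/z. No change.
Final form: 'boptostop'

boptostop


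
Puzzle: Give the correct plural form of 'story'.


Apply rule: Change -y to -ies (consonant + y). 'story' becomes 'stories'.

stories


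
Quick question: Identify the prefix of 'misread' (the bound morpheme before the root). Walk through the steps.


The word 'misread' = 'mis' (prefix) + 'read' (root). The prefix is 'mis'.

mis


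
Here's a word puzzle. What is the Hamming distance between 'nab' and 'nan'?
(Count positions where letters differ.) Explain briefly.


Alignment:
Position 1: 'n' vs 'n' = match
Position 2: 'a' vs 'a' = match
Position 3: 'b' vs 'n' = DIFFER
Total differences: 1

1


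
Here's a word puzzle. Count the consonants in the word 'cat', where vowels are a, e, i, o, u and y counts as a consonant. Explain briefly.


Consonants in 'cat': c, t = 2 consonants.

2


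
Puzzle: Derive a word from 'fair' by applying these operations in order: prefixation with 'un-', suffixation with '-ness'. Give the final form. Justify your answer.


Step 1: Add prefix 'un-' to 'fair' = 'unfair'
Step 2: Add suffix '-ness' to 'unfair' = 'unfairness'

unfairness


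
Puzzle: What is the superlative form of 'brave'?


Apply superlative formation (ends in e: add -st): 'brave' -> 'bravest'.

bravest


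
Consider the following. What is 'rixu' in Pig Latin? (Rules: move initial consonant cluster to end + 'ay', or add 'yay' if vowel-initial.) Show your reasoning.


'rixu': move consonant cluster 'r' to end and add 'ay': 'ixuray'.

ixuray


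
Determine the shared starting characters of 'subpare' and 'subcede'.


Compare from the start: 3 characters match: 'sub'. Mismatch at position 4: 'p' vs 'c'.

sub


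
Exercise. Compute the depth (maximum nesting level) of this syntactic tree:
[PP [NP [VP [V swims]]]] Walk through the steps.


Count bracket nesting levels:
'[' at pos 0: depth = 1
'[' at pos 4: depth = 2
'[' at pos 8: depth = 3
'[' at pos 12: depth = 4
Maximum depth reached: 4

4


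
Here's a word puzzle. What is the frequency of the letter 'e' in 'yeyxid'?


Letter 'e' in 'yeyxid': found at position(s) 2 = 1 occurrence(s).

1


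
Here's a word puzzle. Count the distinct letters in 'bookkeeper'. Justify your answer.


Unique letters in 'bookkeeper': {b, e, k, o, p, r} = 6 distinct letters.

6


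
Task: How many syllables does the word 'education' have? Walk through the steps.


Break 'education' into syllables: ed-u-ca-tion -> ed | u | ca | tion = 4 syllables

4 syllables


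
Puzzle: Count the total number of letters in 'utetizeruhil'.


Spell out 'utetizeruhil' and number each letter: u(1), t(2), e(3), t(4), i(5), z(6), e(7), r(8), u(9), h(10), i(11), l(12). Total: 12 letters.

12


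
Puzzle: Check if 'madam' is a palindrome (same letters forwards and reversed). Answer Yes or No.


Forward: 'madam'
Reversed: 'madam'
They are identical.

Yes


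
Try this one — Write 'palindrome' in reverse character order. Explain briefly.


Reverse 'palindrome' character by character: 'emordnilap'.

emordnilap


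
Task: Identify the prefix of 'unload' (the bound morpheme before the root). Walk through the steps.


The word 'unload' = 'un' (prefix) + 'load' (root). The prefix is 'un'.

un


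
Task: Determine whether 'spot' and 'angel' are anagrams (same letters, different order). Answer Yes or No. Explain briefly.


Sorted letters of 'spot': 'opst'
Sorted letters of 'angel': 'aegln'
They do not match.

No


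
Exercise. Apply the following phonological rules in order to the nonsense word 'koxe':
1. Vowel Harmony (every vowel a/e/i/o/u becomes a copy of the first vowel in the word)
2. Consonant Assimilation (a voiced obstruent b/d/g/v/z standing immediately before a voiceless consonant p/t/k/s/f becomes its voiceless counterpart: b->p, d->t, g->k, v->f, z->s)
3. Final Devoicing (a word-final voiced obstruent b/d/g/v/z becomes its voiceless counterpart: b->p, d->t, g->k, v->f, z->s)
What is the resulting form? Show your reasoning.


Starting form: 'koxe'
Rule 1: Vowel Harmony: all vowels become 'o' (matching first vowel). 'koxe' -> 'koxo'
Rule 2: Consonant Assimilation: no voiced obstruent (b/d/g/v/z) stands immediately before a voiceless consonant (p/t/k/s/f). No change.
Rule 3: Final Devoicing: the word ends in the vowel 'o', not a consonant. No change.
Final form: 'koxo'

koxo


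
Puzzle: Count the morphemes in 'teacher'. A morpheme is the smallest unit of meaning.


Decomposition: teach (root) + -er (suffix) = 2 morpheme(s)

2 morphemes


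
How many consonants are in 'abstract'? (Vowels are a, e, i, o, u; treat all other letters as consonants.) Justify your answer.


Consonants in 'abstract': b, s, t, r, c, t = 6 consonants.

6


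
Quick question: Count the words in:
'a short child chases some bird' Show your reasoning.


Split into words: a | short | child | chases | some | bird = 6 words.

6


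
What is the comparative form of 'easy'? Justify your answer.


Apply comparative formation (consonant + y: change y to i, add -er): 'easy' -> 'easier'.

easier


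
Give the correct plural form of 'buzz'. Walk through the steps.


Apply rule: Add -es (sibilant/fricative ending). 'buzz' becomes 'buzzes'.

buzzes


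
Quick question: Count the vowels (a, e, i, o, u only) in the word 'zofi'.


Vowels in 'zofi': o, i = 2 vowels.

2


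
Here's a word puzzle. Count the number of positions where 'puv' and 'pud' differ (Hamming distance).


Alignment:
Position 1: 'p' vs 'p' = match
Position 2: 'u' vs 'u' = match
Position 3: 'v' vs 'd' = DIFFER
Total differences: 1

1


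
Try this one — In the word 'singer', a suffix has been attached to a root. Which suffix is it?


The word 'singer' = 'sing' (root) + '-er' (suffix). The suffix is '-er'.

er


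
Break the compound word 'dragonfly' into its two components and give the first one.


Split 'dragonfly' into 'dragon' + 'fly'. The first part is 'dragon'.

dragon


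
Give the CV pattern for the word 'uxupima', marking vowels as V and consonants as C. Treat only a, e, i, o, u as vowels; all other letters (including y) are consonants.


Letter mapping: u = V, x = C, u = V, p = C, i = V, m = C, a = V.

VCVCVCV


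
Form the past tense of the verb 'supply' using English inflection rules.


Apply rule: Change -y to -ied. 'supply' becomes 'supplied'.

supplied


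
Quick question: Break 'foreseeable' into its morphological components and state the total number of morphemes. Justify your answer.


Step 1: Identify prefix: 'fore' (meaning: before/front)
Step 2: Identify root: 'see'
Step 3: Identify suffix(es): 'able'
Decomposition: fore- (prefix: before/front) + see (root) + -able (suffix: capable of)
Total morphemes: 3

3 morphemes (fore- (prefix: before/front) + see (root) + -able (suffix: capable of))


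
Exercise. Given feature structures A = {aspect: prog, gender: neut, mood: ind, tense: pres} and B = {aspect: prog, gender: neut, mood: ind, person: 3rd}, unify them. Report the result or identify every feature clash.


Compare features:
aspect: A=prog vs B=prog -> unified: prog
gender: A=neut vs B=neut -> unified: neut
mood: A=ind vs B=ind -> unified: ind
person: A=_ vs B=3rd -> unified: 3rd
tense: A=pres vs B=_ -> unified: pres
No clashes found.

Unified: {aspect: prog, gender: neut, mood: ind, person: 3rd, tense: pres}


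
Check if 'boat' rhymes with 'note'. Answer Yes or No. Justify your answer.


Rime (stressed vowel + following sounds) of 'boat': -oat = /oʊt/
Rime of 'note': -ote = /oʊt/
/oʊt/ and /oʊt/ are the same ending sound, so the words rhyme.

Yes


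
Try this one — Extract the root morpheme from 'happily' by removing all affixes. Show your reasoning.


Remove suffix '-ly' from 'happily' to get root 'happy'.

happy


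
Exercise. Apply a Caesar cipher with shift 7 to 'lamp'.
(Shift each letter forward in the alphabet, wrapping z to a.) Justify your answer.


Shift each letter by 7: l -> s, a -> h, m -> t, p -> w. Result: 'shtw'.

shtw


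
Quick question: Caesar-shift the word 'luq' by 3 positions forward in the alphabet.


Shift each letter by 3: l -> o, u -> x, q -> t. Result: 'oxt'.

oxt


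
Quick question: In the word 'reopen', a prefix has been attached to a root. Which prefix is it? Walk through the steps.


The word 'reopen' = 're' (prefix) + 'open' (root). The prefix is 're'.

re


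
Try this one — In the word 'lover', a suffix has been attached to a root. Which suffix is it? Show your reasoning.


The word 'lover' = 'love' (root) + '-er' (suffix). The suffix is '-er'.

er


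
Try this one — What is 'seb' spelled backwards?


Reverse 'seb' character by character: 'bes'.

bes


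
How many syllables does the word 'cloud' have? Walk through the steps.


Break 'cloud' into syllables: cloud -> cloud = 1 syllable

1 syllable


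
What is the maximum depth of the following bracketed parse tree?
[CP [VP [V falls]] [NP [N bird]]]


Count bracket nesting levels:
'[' at pos 0: depth = 1
'[' at pos 4: depth = 2
'[' at pos 8: depth = 3
'[' at pos 19: depth = 2
'[' at pos 23: depth = 3
Maximum depth reached: 3

3


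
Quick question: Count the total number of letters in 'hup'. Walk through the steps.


Spell out 'hup' and number each letter: h(1), u(2), p(3). Total: 3 letters.

3


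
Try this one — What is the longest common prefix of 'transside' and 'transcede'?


Compare from the start: 5 characters match: 'trans'. Mismatch at position 6: 's' vs 'c'.

trans


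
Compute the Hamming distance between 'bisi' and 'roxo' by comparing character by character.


Alignment:
Position 1: 'b' vs 'r' = DIFFER
Position 2: 'i' vs 'o' = DIFFER
Position 3: 's' vs 'x' = DIFFER
Position 4: 'i' vs 'o' = DIFFER
Total differences: 4

4


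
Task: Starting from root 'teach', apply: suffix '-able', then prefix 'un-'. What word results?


Step 1: Add suffix '-able' to 'teach' = 'teachable'
Step 2: Add prefix 'un-' to 'teachable' = 'unteachable'

unteachable


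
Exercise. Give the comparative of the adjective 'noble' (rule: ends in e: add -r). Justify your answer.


Apply comparative formation (ends in e: add -r): 'noble' -> 'nobler'.

nobler


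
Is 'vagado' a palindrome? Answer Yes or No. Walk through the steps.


Forward: 'vagado'
Reversed: 'odagav'
They differ.

No


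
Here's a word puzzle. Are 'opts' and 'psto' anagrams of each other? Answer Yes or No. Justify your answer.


Sorted letters of 'opts': 'opst'
Sorted letters of 'psto': 'opst'
They match.

Yes


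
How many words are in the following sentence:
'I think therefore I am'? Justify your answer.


Split into words: I | think | therefore | I | am = 5 words.

5


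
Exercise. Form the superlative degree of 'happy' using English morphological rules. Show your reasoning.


Apply superlative formation (consonant + y: change y to i, add -est): 'happy' -> 'happiest'.

happiest


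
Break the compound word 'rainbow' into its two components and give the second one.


Split 'rainbow' into 'rain' + 'bow'. The second part is 'bow'.

bow


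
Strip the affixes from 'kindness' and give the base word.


Remove suffix '-ness' from 'kindness' to get root 'kind'.

kind


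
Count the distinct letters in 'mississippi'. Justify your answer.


Unique letters in 'mississippi': {i, m, p, s} = 4 distinct letters.

4


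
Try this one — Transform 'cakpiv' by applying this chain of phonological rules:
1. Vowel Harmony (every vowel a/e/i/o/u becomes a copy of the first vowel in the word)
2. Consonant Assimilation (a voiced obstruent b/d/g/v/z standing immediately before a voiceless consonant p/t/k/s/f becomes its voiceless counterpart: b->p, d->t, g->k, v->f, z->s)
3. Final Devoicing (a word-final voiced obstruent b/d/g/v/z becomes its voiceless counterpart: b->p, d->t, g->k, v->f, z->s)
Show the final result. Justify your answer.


Starting form: 'cakpiv'
Rule 1: Vowel Harmony: all vowels become 'a' (matching first vowel). 'cakpiv' -> 'cakpav'
Rule 2: Consonant Assimilation: no voiced obstruent (b/d/g/v/z) stands immediately before a voiceless consonant (p/t/k/s/f). No change.
Rule 3: Final Devoicing: word-final voiced obstruent 'v' becomes voiceless 'f'. 'cakpav' -> 'cakpaf'
Final form: 'cakpaf'

cakpaf


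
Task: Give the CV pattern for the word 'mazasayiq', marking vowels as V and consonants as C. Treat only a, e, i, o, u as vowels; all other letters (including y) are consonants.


Letter mapping: m = C, a = V, z = C, a = V, s = C, a = V, y = C, i = V, q = C.

CVCVCVCVC


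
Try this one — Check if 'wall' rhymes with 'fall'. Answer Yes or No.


Rime (stressed vowel + following sounds) of 'wall': -all = /ɔːl/
Rime of 'fall': -all = /ɔːl/
/ɔːl/ and /ɔːl/ are the same ending sound, so the words rhyme.

Yes


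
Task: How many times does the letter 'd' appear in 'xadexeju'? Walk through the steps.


Letter 'd' in 'xadexeju': found at position(s) 3 = 1 occurrence(s).

1


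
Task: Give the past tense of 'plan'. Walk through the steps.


Apply rule: Double final consonant and add -ed. 'plan' becomes 'planned'.

planned


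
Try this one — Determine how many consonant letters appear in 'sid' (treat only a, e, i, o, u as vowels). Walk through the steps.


Consonants in 'sid': s, d = 2 consonants.

2


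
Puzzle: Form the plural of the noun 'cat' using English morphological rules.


Apply rule: Add -s. 'cat' becomes 'cats'.

cats


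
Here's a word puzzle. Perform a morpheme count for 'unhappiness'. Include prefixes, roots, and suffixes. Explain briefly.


Decomposition: un- (prefix) + happy (root) + -ness (suffix) = 3 morpheme(s)

3 morphemes


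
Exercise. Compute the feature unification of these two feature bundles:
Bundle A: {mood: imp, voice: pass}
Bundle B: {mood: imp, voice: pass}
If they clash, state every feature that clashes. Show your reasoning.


Compare features:
mood: A=imp vs B=imp -> unified: imp
voice: A=pass vs B=pass -> unified: pass
No clashes found.

Unified: {mood: imp, voice: pass}


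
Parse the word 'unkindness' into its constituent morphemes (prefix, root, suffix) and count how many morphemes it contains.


Step 1: Identify prefix: 'un' (meaning: not/reverse)
Step 2: Identify root: 'kind'
Step 3: Identify suffix(es): 'ness'
Decomposition: un- (prefix: not/reverse) + kind (root) + -ness (suffix: state of)
Total morphemes: 3

3 morphemes (un- (prefix: not/reverse) + kind (root) + -ness (suffix: state of))


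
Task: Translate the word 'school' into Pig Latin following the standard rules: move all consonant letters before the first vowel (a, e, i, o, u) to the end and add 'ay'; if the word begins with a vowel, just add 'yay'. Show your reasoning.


'school': move consonant cluster 'sch' to end and add 'ay': 'oolschay'.

oolschay


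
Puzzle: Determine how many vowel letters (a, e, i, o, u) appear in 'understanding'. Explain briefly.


Vowels in 'understanding': u, e, a, i = 4 vowels.

4


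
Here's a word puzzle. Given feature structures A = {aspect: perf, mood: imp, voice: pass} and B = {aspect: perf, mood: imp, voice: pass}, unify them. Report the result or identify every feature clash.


Compare features:
aspect: A=perf vs B=perf -> unified: perf
mood: A=imp vs B=imp -> unified: imp
voice: A=pass vs B=pass -> unified: pass
No clashes found.

Unified: {aspect: perf, mood: imp, voice: pass}


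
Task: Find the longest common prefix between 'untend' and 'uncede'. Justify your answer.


Compare from the start: 2 characters match: 'un'. Mismatch at position 3: 't' vs 'c'.

un


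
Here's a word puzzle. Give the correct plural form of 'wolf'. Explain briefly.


Apply rule: Change -f to -ves. 'wolf' becomes 'wolves'.

wolves


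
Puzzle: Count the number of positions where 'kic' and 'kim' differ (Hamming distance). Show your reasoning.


Alignment:
Position 1: 'k' vs 'k' = match
Position 2: 'i' vs 'i' = match
Position 3: 'c' vs 'm' = DIFFER
Total differences: 1

1


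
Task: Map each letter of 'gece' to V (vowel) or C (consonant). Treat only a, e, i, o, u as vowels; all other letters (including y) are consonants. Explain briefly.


Letter mapping: g = C, e = V, c = C, e = V.

CVCV


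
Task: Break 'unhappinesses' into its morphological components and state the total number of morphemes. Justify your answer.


Step 1: Identify prefix: 'un' (meaning: not/reverse)
Step 2: Identify root: 'happy'
Step 3: Identify suffix(es): 'ness, es'
Decomposition: un- (prefix: not/reverse) + happy (root) + -ness (suffix: state of) + -es (plural)
Total morphemes: 4

4 morphemes (un- (prefix: not/reverse) + happy (root) + -ness (suffix: state of) + -es (plural))


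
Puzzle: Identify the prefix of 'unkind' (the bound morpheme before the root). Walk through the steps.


The word 'unkind' = 'un' (prefix) + 'kind' (root). The prefix is 'un'.

un


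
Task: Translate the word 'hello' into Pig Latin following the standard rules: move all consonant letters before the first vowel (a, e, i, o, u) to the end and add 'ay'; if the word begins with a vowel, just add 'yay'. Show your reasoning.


'hello': move consonant cluster 'h' to end and add 'ay': 'ellohay'.

ellohay


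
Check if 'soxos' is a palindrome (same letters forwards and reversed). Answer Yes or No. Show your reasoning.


Forward: 'soxos'
Reversed: 'soxos'
They are identical.

Yes


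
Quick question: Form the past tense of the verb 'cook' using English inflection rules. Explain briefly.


Apply rule: Add -ed. 'cook' becomes 'cooked'.

cooked


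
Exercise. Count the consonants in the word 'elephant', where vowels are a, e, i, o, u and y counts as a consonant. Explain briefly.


Consonants in 'elephant': l, p, h, n, t = 5 consonants.

5


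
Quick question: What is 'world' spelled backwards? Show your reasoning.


Reverse 'world' character by character: 'dlrow'.

dlrow


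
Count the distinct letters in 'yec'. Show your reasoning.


Unique letters in 'yec': {c, e, y} = 3 distinct letters.

3


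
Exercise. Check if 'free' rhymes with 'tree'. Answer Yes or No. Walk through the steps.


Rime (stressed vowel + following sounds) of 'free': -ee = /iː/
Rime of 'tree': -ee = /iː/
/iː/ and /iː/ are the same ending sound, so the words rhyme.

Yes


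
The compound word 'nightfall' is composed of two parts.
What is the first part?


Split 'nightfall' into 'night' + 'fall'. The first part is 'night'.

night


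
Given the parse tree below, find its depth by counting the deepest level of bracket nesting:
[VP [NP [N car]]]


Count bracket nesting levels:
'[' at pos 0: depth = 1
'[' at pos 4: depth = 2
'[' at pos 8: depth = 3
Maximum depth reached: 3

3


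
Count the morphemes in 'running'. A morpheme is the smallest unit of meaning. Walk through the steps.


Decomposition: run (root) + -ing (suffix) = 2 morpheme(s)

2 morphemes


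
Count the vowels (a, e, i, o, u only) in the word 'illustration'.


Vowels in 'illustration': i, u, a, i, o = 5 vowels.

5


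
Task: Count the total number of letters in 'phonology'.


Spell out 'phonology' and number each letter: p(1), h(2), o(3), n(4), o(5), l(6), o(7), g(8), y(9). Total: 9 letters.

9


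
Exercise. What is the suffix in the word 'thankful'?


The word 'thankful' = 'thank' (root) + '-ful' (suffix). The suffix is '-ful'.

ful


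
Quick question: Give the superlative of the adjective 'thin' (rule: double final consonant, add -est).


Apply superlative formation (double final consonant, add -est): 'thin' -> 'thinnest'.

thinnest


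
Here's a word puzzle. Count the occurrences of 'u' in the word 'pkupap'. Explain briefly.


Letter 'u' in 'pkupap': found at position(s) 3 = 1 occurrence(s).

1


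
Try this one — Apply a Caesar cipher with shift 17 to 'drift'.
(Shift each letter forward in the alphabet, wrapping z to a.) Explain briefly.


Shift each letter by 17: d -> u, r -> i, i -> z, f -> w, t -> k. Result: 'uizwk'.

uizwk


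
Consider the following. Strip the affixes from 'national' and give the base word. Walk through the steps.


Remove suffix '-al' from 'national' to get root 'nation'.

nation
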